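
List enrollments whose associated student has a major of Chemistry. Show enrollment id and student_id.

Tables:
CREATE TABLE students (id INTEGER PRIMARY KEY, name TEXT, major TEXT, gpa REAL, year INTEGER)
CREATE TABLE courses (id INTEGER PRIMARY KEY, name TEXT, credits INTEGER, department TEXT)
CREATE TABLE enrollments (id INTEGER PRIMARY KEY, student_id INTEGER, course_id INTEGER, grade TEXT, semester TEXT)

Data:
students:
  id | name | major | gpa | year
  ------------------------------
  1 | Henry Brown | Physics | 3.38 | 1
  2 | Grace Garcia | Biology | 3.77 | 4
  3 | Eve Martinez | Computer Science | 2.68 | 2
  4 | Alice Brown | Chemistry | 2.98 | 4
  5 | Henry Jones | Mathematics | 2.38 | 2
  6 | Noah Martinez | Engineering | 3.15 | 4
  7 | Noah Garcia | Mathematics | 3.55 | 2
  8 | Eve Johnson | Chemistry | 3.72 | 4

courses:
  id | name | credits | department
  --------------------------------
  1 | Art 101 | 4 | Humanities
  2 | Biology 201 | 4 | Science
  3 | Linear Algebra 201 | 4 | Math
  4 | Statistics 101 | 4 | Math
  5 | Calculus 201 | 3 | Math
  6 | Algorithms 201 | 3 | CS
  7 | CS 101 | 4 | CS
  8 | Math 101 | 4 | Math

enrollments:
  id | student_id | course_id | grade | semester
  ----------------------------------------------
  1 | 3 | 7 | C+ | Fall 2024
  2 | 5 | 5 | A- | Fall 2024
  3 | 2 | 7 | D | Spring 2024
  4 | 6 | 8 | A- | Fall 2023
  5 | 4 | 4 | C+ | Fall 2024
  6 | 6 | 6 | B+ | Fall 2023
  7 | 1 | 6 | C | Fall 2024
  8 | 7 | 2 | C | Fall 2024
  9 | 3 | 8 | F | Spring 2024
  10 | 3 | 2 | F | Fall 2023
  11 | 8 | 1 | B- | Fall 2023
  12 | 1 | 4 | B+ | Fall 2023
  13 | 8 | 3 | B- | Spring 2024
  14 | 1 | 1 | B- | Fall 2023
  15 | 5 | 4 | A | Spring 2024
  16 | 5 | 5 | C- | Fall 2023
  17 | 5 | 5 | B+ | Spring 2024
SELECT id, student_id FROM enrollments WHERE student_id IN (SELECT id FROM students WHERE major = 'Chemistry')

Execution result:
id | student_id
5 | 4
11 | 8
13 | 8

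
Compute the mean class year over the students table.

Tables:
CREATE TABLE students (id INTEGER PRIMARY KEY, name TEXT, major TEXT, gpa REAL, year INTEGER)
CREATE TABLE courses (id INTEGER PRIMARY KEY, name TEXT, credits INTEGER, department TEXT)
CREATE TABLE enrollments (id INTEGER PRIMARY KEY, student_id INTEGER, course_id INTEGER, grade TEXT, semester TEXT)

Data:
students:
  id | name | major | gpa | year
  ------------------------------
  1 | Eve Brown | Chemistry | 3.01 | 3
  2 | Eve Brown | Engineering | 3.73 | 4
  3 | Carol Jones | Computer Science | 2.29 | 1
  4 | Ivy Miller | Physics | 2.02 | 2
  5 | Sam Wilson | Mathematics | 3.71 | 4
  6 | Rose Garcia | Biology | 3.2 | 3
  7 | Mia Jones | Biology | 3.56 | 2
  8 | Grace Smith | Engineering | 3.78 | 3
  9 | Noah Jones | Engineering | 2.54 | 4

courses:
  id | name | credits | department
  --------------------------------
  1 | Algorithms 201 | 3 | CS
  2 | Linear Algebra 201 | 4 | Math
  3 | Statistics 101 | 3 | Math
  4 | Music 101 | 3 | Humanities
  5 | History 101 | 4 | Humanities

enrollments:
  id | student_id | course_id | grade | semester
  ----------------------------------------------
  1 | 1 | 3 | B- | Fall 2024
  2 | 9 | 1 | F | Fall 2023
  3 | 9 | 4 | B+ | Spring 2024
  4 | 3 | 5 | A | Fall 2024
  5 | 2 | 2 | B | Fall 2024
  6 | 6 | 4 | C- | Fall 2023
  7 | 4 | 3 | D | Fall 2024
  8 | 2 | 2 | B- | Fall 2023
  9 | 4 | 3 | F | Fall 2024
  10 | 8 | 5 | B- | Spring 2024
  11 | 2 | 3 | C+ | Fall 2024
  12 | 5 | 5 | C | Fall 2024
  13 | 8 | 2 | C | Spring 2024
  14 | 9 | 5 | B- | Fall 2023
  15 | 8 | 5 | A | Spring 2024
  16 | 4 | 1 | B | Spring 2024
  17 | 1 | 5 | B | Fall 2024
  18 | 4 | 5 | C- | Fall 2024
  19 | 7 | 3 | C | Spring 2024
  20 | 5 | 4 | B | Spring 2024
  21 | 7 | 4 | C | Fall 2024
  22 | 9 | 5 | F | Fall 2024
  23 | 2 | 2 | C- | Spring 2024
SELECT AVG(year) FROM students

Execution result:
2.89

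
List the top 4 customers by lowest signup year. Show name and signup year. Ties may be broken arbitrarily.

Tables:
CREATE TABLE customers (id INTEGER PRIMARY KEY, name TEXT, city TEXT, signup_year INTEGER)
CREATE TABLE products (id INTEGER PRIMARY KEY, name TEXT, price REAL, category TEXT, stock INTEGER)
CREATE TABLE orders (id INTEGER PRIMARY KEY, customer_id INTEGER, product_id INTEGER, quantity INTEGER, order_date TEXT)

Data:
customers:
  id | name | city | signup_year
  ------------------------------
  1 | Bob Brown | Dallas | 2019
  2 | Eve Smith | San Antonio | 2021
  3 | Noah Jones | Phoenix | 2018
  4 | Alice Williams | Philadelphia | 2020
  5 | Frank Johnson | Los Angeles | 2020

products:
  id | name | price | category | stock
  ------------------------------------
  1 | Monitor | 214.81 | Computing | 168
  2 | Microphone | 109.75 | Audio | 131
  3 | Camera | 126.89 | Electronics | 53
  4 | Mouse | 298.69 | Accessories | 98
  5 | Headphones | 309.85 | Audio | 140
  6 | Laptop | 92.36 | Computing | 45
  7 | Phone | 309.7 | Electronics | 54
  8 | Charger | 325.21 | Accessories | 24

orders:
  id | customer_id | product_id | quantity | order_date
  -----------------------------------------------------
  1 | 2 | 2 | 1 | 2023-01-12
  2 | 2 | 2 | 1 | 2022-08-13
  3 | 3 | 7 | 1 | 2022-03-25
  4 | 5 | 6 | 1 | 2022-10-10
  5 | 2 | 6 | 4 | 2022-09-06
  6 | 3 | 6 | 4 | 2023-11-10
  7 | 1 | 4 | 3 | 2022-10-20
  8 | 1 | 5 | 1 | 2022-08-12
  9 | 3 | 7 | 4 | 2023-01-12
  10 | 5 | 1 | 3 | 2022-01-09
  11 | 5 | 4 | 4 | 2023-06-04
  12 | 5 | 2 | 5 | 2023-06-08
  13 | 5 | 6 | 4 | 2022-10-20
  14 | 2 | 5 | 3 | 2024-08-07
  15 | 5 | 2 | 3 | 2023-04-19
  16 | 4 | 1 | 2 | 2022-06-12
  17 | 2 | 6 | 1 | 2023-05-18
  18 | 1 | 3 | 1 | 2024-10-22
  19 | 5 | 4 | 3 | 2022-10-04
SELECT name, signup_year FROM customers ORDER BY signup_year ASC LIMIT 4

Execution result:
name | signup_year
Noah Jones | 2018
Bob Brown | 2019
Alice Williams | 2020
Frank Johnson | 2020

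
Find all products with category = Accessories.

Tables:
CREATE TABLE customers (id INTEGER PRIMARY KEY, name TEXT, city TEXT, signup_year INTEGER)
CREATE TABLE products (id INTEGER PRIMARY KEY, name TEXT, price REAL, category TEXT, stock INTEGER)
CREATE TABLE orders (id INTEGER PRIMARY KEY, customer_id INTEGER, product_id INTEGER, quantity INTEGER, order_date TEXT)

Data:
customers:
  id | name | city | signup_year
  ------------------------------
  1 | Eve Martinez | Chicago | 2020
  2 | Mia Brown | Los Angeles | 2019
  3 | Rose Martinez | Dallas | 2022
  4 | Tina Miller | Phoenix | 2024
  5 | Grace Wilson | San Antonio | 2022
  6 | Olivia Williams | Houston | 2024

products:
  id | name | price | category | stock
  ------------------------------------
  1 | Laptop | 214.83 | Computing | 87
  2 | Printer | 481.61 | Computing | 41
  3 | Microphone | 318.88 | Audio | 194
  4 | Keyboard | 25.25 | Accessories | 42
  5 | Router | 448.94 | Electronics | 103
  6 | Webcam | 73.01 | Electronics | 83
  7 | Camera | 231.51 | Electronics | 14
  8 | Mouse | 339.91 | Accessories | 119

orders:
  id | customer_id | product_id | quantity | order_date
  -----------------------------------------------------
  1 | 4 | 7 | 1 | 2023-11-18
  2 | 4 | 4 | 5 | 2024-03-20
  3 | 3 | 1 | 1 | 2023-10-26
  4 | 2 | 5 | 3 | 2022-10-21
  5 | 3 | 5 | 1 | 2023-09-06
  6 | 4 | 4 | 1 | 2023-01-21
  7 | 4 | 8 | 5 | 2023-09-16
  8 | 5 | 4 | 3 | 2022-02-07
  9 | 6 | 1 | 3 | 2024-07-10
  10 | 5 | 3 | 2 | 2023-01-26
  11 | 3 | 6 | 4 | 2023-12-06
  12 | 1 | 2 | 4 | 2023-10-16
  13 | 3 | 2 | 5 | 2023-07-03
SELECT name, category FROM products WHERE category = 'Accessories'

Execution result:
name | category
Keyboard | Accessories
Mouse | Accessories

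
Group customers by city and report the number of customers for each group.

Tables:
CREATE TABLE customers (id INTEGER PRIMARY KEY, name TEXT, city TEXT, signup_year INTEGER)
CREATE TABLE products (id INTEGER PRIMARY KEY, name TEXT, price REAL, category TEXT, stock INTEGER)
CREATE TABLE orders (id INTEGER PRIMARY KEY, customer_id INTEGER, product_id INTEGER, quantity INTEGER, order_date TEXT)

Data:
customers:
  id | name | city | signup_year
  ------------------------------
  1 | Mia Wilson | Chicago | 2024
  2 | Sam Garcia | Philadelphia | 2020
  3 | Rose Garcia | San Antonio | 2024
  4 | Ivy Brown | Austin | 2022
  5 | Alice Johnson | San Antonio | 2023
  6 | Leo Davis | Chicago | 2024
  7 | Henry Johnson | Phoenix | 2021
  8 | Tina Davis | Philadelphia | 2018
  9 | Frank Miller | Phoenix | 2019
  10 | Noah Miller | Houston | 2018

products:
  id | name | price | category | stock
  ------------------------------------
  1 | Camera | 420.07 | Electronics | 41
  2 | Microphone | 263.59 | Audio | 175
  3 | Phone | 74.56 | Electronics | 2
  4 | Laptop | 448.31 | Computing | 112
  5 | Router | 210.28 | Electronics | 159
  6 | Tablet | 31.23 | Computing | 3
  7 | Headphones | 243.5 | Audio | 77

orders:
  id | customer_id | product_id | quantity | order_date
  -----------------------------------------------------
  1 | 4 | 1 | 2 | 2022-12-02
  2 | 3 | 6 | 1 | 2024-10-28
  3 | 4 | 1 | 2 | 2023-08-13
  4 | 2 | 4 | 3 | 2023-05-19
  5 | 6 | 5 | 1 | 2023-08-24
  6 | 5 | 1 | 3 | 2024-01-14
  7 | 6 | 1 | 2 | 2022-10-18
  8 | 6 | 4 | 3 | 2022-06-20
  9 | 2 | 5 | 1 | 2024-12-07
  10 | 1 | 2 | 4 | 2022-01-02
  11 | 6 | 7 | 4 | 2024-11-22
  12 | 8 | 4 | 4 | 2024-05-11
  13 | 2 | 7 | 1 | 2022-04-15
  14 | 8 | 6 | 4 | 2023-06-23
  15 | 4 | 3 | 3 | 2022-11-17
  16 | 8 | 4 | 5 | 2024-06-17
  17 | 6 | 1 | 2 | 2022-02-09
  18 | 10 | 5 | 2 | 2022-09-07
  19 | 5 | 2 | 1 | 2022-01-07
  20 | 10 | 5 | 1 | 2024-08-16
SELECT city, COUNT(*) AS n FROM customers GROUP BY city

Execution result:
city | n
Austin | 1
Chicago | 2
Houston | 1
Philadelphia | 2
Phoenix | 2
San Antonio | 2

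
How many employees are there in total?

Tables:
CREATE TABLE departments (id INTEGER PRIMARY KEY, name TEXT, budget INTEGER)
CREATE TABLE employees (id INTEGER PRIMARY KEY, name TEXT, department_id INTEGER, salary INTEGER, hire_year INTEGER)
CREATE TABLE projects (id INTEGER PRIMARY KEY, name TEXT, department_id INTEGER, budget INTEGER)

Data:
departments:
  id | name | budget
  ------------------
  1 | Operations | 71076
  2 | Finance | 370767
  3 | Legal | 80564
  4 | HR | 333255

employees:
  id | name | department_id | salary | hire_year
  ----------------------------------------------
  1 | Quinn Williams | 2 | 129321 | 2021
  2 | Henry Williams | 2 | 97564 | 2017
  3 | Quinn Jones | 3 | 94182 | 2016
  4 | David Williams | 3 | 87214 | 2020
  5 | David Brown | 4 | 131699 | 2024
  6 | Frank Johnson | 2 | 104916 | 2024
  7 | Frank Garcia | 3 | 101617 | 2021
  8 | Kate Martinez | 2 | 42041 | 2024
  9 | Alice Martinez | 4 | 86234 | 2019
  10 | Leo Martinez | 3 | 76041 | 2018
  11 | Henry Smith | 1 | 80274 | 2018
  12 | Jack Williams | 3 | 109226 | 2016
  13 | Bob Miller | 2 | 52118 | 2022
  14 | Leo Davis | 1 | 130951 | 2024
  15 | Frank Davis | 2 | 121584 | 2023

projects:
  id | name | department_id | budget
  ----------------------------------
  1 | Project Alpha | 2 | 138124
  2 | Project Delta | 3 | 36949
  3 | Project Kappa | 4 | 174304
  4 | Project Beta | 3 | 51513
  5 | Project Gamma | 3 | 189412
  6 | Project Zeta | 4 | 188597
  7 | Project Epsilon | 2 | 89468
SELECT COUNT(*) FROM employees

Execution result:
15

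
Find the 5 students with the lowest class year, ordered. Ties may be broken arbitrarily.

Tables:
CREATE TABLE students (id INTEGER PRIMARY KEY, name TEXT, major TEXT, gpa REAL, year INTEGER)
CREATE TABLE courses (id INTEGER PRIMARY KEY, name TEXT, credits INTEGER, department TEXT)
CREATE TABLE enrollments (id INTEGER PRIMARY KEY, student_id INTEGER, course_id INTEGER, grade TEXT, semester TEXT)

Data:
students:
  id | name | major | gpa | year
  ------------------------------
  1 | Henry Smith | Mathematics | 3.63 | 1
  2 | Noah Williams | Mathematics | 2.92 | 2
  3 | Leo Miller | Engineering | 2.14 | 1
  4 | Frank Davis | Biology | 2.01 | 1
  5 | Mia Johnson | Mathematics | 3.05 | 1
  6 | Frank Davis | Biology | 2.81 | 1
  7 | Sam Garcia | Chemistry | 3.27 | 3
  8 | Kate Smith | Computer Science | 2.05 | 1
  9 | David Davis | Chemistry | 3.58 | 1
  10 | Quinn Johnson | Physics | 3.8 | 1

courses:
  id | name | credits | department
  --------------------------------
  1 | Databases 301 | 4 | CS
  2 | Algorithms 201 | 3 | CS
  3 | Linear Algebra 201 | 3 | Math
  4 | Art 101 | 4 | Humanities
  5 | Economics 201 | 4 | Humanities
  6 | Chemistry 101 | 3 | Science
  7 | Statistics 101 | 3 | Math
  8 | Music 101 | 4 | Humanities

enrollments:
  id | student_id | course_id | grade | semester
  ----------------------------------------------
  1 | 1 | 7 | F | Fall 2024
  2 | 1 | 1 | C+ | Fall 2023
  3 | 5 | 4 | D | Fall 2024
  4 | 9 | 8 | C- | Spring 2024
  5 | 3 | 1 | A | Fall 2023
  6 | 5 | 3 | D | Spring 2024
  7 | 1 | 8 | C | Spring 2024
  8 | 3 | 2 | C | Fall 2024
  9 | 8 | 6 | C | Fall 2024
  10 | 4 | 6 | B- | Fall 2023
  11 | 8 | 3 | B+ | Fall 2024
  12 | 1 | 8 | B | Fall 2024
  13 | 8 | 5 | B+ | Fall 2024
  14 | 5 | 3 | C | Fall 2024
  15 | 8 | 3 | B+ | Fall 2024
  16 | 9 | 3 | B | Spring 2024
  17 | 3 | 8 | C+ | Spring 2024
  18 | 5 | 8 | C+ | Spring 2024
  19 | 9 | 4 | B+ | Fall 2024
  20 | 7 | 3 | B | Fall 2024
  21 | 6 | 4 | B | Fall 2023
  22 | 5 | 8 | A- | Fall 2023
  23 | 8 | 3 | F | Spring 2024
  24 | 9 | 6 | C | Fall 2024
SELECT name, year FROM students ORDER BY year ASC LIMIT 5

Execution result:
name | year
Henry Smith | 1
Leo Miller | 1
Frank Davis | 1
Mia Johnson | 1
Frank Davis | 1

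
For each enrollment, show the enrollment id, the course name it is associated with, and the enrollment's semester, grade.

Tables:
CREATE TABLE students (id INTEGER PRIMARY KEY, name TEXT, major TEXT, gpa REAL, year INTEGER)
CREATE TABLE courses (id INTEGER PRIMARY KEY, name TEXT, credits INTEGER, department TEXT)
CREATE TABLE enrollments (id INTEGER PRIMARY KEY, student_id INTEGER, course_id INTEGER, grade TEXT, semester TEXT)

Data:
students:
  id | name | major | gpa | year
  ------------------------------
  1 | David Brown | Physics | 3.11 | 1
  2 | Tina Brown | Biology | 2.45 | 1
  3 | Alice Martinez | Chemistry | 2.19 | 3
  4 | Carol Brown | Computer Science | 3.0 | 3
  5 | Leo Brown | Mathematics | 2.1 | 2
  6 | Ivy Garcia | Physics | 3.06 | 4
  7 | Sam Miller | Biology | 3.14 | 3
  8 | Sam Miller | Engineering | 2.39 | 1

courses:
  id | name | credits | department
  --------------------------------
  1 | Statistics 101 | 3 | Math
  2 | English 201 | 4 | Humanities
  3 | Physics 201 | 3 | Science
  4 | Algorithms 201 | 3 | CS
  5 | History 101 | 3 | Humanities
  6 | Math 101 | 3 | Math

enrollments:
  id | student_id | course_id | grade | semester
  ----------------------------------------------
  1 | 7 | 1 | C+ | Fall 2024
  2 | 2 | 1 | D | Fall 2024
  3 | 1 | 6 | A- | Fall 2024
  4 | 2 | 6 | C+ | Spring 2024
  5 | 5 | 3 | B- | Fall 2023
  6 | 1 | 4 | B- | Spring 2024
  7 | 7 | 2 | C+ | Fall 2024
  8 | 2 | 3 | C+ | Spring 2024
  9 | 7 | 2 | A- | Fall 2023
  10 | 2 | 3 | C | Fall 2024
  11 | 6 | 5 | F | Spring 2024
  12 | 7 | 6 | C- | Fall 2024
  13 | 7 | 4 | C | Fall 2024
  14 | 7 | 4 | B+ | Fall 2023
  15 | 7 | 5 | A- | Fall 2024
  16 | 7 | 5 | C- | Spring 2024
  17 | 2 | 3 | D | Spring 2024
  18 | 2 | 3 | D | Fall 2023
SELECT c.id, p.name AS course, c.semester, c.grade FROM enrollments c JOIN courses p ON c.course_id = p.id

Execution result:
id | course | semester | grade
1 | Statistics 101 | Fall 2024 | C+
2 | Statistics 101 | Fall 2024 | D
3 | Math 101 | Fall 2024 | A-
4 | Math 101 | Spring 2024 | C+
5 | Physics 201 | Fall 2023 | B-
6 | Algorithms 201 | Spring 2024 | B-
7 | English 201 | Fall 2024 | C+
8 | Physics 201 | Spring 2024 | C+
9 | English 201 | Fall 2023 | A-
10 | Physics 201 | Fall 2024 | C
11 | History 101 | Spring 2024 | F
12 | Math 101 | Fall 2024 | C-
13 | Algorithms 201 | Fall 2024 | C
14 | Algorithms 201 | Fall 2023 | B+
15 | History 101 | Fall 2024 | A-
16 | History 101 | Spring 2024 | C-
17 | Physics 201 | Spring 2024 | D
18 | Physics 201 | Fall 2023 | D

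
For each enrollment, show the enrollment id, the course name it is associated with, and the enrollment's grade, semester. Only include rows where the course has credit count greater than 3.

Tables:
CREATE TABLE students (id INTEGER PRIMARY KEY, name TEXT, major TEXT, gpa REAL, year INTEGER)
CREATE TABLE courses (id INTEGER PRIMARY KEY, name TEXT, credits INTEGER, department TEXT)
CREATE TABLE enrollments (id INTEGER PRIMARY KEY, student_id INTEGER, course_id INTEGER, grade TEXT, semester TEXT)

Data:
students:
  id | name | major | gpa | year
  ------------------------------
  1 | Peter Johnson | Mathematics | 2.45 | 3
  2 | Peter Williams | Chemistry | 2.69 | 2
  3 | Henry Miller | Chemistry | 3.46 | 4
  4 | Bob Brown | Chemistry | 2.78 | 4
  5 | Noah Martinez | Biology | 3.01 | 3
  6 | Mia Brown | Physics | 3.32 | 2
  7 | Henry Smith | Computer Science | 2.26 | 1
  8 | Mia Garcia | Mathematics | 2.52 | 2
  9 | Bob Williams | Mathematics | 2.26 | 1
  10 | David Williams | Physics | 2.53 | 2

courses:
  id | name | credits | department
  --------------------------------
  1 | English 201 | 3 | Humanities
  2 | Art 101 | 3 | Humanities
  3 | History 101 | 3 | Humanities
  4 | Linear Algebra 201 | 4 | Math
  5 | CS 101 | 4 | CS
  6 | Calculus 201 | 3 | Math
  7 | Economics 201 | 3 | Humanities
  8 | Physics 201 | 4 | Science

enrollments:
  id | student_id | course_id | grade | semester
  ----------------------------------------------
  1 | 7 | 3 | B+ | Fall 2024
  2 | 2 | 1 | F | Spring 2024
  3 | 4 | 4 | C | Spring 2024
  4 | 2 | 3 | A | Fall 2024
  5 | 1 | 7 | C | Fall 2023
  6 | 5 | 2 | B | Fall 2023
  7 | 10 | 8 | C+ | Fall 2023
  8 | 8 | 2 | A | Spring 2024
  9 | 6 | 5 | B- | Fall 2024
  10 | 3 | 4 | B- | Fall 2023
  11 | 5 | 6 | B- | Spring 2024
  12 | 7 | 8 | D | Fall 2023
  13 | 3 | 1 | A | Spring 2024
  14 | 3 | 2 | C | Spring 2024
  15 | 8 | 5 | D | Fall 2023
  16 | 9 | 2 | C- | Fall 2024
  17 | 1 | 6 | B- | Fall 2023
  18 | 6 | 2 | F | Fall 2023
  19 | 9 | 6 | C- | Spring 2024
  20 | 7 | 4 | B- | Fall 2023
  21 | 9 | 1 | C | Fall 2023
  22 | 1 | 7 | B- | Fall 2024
SELECT c.id, p.name AS course, c.grade, c.semester FROM enrollments c JOIN courses p ON c.course_id = p.id WHERE p.credits > 3

Execution result:
id | course | grade | semester
3 | Linear Algebra 201 | C | Spring 2024
7 | Physics 201 | C+ | Fall 2023
9 | CS 101 | B- | Fall 2024
10 | Linear Algebra 201 | B- | Fall 2023
12 | Physics 201 | D | Fall 2023
15 | CS 101 | D | Fall 2023
20 | Linear Algebra 201 | B- | Fall 2023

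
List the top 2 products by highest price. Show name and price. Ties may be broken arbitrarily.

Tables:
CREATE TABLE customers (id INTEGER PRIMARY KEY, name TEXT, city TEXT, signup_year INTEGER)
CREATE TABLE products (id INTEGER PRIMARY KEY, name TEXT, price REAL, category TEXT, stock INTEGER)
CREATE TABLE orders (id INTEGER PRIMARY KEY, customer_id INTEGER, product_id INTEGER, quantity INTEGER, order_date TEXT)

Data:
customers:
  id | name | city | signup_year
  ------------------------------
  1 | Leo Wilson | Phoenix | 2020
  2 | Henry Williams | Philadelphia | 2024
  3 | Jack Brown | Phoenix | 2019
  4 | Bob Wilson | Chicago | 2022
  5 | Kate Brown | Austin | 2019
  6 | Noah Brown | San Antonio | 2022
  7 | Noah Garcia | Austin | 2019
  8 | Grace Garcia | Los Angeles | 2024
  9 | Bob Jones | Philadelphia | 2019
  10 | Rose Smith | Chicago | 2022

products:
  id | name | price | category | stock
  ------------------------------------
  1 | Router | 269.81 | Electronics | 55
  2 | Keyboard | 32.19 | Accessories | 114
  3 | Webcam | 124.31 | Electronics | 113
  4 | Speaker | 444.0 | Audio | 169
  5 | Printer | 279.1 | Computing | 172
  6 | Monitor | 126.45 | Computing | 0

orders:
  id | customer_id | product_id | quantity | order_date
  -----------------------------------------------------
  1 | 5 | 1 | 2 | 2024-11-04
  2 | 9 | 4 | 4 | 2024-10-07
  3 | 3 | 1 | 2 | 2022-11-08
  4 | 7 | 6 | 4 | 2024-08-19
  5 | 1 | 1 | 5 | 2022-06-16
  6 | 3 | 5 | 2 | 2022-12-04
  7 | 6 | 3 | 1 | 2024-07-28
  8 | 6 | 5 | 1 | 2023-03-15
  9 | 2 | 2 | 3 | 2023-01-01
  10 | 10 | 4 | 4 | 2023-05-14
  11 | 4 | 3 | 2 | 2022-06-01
SELECT name, price FROM products ORDER BY price DESC LIMIT 2

Execution result:
name | price
Speaker | 444.00
Printer | 279.10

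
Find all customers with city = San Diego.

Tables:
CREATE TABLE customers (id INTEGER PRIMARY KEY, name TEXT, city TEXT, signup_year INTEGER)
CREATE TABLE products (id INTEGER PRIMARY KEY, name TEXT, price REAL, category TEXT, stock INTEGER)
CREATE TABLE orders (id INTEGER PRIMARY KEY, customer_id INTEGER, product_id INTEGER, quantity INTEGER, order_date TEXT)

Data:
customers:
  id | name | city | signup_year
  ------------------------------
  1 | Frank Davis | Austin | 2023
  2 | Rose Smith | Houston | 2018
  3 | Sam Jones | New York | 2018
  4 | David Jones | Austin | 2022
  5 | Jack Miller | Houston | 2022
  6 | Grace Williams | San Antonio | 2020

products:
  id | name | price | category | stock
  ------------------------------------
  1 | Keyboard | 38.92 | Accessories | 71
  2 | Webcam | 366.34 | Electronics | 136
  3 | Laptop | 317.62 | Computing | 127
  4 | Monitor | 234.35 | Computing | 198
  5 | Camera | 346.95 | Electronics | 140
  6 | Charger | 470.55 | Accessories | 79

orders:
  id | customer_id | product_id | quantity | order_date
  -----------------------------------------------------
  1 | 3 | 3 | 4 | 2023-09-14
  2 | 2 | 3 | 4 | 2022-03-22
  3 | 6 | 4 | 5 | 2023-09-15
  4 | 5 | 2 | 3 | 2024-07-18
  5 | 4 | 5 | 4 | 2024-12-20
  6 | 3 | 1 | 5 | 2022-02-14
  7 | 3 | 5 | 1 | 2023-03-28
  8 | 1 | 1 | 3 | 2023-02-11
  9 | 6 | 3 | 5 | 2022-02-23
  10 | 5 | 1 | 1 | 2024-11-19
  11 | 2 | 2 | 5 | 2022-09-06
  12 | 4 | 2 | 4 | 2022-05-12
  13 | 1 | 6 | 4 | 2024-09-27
SELECT name, city FROM customers WHERE city = 'San Diego'

Execution result:
(no rows)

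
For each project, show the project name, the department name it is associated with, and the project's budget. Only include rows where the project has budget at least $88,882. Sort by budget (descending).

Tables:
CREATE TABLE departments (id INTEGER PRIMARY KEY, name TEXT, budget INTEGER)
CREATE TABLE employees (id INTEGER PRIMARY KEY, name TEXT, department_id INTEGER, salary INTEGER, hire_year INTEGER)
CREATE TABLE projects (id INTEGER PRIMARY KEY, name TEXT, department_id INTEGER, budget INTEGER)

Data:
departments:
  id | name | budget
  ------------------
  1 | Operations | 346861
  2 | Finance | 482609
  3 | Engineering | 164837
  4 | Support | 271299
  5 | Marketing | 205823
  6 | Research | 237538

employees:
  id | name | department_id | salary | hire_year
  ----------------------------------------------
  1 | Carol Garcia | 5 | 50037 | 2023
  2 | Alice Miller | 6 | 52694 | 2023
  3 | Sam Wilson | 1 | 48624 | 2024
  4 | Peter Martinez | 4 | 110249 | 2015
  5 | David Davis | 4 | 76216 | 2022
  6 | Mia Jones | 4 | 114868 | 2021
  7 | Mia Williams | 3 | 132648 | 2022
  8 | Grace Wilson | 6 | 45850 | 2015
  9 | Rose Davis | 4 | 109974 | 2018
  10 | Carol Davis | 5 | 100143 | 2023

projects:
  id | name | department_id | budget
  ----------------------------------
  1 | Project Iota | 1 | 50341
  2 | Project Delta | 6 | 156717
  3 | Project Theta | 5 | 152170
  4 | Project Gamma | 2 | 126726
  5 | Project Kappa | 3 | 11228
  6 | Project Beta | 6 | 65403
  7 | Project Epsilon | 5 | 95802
SELECT c.name, p.name AS department, c.budget FROM projects c JOIN departments p ON c.department_id = p.id WHERE c.budget >= 88882 ORDER BY c.budget DESC

Execution result:
name | department | budget
Project Delta | Research | 156717
Project Theta | Marketing | 152170
Project Gamma | Finance | 126726
Project Epsilon | Marketing | 95802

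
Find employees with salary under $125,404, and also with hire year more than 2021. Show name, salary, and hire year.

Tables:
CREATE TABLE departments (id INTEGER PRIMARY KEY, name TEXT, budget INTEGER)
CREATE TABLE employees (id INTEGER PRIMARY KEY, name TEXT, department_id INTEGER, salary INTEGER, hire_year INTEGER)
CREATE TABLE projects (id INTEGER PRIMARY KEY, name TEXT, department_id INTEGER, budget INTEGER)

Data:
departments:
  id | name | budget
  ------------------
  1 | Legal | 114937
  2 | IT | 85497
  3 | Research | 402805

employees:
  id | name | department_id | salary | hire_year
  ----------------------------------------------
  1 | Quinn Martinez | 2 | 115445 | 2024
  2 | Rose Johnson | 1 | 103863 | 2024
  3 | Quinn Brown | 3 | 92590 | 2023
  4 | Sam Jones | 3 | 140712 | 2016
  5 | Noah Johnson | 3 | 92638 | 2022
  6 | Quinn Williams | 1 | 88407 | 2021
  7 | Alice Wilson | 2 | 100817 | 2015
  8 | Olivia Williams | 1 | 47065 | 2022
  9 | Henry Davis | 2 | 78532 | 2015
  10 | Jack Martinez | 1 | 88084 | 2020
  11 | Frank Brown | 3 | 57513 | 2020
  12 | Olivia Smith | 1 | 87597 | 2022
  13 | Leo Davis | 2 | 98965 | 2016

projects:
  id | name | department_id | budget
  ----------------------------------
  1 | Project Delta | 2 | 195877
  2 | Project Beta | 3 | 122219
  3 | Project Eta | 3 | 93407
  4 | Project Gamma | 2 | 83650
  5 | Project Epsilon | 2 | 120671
SELECT name, salary, hire_year FROM employees WHERE salary < 125404 AND hire_year > 2021

Execution result:
name | salary | hire_year
Quinn Martinez | 115445 | 2024
Rose Johnson | 103863 | 2024
Quinn Brown | 92590 | 2023
Noah Johnson | 92638 | 2022
Olivia Williams | 47065 | 2022
Olivia Smith | 87597 | 2022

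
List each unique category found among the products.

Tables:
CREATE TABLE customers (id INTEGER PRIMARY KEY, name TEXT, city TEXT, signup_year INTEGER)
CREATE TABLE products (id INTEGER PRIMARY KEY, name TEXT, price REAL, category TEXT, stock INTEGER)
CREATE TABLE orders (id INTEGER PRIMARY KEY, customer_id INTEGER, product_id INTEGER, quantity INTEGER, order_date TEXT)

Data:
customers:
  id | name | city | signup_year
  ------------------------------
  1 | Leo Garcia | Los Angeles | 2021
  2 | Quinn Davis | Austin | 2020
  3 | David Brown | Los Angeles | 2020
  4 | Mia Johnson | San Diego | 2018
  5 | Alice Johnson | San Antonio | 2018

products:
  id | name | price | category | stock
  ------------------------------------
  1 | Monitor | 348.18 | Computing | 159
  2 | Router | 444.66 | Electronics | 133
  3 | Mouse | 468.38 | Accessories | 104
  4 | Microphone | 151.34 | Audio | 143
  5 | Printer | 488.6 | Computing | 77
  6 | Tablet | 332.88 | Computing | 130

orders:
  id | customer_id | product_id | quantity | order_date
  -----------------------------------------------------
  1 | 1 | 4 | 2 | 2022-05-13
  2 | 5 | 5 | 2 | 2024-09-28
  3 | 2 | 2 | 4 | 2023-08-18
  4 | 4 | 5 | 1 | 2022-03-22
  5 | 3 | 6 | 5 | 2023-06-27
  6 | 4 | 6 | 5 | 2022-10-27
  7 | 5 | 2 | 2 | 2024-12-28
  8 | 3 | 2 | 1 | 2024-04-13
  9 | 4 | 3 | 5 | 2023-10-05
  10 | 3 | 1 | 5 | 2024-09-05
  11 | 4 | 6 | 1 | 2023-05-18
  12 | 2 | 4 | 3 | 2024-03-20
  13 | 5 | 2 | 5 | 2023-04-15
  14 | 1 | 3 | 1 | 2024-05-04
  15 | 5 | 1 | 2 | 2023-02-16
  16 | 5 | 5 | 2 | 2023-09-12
SELECT DISTINCT category FROM products

Execution result:
category
Computing
Electronics
Accessories
Audio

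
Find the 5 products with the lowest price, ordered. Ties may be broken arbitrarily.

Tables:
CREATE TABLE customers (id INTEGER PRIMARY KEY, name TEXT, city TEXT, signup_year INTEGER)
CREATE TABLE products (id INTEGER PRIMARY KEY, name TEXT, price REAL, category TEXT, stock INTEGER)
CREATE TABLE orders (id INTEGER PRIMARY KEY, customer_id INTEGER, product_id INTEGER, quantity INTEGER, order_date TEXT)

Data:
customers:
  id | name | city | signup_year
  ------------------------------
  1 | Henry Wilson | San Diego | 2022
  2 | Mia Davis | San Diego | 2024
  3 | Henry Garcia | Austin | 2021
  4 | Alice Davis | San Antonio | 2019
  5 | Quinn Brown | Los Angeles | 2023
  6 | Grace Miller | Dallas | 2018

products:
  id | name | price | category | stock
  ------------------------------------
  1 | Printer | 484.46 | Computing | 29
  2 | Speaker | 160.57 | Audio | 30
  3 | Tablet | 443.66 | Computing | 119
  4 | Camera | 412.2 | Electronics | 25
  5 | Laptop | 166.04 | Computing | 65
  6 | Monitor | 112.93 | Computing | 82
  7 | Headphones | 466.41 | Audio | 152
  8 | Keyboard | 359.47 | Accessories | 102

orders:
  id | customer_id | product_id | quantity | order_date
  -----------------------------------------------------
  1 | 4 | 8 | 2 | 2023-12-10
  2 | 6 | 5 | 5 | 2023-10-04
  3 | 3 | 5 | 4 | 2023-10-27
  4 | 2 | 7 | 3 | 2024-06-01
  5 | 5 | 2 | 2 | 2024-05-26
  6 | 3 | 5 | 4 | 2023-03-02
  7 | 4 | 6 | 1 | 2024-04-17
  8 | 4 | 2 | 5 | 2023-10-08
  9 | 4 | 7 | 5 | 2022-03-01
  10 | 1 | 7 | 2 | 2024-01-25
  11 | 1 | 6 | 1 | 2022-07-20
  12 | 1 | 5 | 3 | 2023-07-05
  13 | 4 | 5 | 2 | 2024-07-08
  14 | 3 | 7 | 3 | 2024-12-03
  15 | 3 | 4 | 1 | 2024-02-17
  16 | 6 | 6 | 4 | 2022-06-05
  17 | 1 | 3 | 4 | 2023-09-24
SELECT name, price FROM products ORDER BY price ASC LIMIT 5

Execution result:
name | price
Monitor | 112.93
Speaker | 160.57
Laptop | 166.04
Keyboard | 359.47
Camera | 412.20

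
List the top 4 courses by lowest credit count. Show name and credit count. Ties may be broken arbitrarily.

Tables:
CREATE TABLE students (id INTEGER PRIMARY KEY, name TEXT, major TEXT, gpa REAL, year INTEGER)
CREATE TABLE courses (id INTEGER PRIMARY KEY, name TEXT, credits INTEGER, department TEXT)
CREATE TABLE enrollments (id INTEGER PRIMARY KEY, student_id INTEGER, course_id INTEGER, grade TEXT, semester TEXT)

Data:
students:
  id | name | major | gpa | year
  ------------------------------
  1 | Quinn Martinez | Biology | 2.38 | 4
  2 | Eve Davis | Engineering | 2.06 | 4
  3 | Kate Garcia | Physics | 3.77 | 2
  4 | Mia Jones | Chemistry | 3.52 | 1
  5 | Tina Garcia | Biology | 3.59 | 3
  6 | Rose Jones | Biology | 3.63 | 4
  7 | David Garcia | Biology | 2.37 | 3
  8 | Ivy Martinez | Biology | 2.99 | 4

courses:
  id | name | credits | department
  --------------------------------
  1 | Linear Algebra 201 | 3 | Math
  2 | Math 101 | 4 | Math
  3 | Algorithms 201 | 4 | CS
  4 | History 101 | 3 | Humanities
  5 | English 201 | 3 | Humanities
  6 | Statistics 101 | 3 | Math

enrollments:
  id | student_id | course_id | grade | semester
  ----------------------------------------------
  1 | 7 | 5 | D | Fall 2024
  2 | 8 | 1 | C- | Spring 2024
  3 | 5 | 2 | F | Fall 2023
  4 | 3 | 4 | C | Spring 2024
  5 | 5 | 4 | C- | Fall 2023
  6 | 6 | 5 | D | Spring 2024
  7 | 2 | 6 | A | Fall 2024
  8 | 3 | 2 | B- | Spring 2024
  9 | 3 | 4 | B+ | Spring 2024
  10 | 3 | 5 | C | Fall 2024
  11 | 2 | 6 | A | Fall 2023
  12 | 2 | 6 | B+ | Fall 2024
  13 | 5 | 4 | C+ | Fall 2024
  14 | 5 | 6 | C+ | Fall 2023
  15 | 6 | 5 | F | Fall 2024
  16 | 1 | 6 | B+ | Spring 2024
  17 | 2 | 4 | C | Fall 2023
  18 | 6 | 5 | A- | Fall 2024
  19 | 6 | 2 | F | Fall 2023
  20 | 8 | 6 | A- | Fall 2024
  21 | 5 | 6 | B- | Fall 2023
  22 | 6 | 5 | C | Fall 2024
SELECT name, credits FROM courses ORDER BY credits ASC LIMIT 4

Execution result:
name | credits
Linear Algebra 201 | 3
History 101 | 3
English 201 | 3
Statistics 101 | 3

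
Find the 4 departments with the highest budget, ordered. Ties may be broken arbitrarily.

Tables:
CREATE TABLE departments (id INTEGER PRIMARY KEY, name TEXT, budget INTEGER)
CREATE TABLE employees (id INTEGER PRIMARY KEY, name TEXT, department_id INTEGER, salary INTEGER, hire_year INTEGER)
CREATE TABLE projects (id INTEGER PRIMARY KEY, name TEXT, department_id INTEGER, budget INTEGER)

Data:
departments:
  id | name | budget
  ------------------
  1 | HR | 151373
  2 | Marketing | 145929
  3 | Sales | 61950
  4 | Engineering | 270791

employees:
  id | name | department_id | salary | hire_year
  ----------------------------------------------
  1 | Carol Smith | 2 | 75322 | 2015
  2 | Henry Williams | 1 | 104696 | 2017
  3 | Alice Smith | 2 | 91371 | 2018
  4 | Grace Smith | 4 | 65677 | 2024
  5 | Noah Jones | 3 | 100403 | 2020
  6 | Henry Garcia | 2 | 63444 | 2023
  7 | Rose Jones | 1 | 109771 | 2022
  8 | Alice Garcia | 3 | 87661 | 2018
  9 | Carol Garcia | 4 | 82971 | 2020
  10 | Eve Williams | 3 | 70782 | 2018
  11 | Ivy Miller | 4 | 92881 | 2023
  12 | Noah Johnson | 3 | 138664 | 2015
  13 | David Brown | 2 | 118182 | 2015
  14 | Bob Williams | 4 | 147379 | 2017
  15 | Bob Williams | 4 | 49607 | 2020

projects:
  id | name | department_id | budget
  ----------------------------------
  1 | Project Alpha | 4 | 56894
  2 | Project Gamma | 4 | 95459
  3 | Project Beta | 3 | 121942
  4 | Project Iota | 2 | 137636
SELECT name, budget FROM departments ORDER BY budget DESC LIMIT 4

Execution result:
name | budget
Engineering | 270791
HR | 151373
Marketing | 145929
Sales | 61950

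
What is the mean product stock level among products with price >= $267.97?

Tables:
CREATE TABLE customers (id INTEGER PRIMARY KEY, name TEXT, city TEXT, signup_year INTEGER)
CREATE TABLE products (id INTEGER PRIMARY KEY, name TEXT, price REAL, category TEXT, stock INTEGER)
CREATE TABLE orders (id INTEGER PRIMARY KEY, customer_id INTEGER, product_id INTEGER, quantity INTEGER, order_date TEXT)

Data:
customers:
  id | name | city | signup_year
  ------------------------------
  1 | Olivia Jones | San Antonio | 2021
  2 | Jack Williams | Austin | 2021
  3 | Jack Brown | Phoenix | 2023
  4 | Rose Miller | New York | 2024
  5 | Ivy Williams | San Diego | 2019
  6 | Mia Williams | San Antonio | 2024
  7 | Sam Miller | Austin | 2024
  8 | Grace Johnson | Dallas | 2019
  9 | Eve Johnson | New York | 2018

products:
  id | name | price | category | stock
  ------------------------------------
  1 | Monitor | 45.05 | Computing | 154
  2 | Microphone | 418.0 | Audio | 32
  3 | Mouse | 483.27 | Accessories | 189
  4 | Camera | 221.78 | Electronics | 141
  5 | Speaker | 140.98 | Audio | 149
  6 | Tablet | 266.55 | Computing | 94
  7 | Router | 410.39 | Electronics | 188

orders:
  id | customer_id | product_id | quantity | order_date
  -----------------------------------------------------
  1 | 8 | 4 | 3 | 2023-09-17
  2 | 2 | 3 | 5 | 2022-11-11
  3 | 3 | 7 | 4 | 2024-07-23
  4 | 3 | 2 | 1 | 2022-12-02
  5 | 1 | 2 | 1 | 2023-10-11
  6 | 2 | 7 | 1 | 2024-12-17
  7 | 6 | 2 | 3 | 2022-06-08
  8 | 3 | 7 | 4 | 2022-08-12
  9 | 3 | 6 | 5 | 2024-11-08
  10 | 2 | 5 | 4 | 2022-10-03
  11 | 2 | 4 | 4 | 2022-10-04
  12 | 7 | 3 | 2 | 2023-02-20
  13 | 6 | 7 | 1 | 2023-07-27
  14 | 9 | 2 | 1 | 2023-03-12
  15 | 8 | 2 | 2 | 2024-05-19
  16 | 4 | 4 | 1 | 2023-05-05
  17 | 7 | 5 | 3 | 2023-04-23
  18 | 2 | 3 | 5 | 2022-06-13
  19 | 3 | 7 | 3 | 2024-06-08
SELECT AVG(stock) FROM products WHERE price >= 267.97

Execution result:
136.33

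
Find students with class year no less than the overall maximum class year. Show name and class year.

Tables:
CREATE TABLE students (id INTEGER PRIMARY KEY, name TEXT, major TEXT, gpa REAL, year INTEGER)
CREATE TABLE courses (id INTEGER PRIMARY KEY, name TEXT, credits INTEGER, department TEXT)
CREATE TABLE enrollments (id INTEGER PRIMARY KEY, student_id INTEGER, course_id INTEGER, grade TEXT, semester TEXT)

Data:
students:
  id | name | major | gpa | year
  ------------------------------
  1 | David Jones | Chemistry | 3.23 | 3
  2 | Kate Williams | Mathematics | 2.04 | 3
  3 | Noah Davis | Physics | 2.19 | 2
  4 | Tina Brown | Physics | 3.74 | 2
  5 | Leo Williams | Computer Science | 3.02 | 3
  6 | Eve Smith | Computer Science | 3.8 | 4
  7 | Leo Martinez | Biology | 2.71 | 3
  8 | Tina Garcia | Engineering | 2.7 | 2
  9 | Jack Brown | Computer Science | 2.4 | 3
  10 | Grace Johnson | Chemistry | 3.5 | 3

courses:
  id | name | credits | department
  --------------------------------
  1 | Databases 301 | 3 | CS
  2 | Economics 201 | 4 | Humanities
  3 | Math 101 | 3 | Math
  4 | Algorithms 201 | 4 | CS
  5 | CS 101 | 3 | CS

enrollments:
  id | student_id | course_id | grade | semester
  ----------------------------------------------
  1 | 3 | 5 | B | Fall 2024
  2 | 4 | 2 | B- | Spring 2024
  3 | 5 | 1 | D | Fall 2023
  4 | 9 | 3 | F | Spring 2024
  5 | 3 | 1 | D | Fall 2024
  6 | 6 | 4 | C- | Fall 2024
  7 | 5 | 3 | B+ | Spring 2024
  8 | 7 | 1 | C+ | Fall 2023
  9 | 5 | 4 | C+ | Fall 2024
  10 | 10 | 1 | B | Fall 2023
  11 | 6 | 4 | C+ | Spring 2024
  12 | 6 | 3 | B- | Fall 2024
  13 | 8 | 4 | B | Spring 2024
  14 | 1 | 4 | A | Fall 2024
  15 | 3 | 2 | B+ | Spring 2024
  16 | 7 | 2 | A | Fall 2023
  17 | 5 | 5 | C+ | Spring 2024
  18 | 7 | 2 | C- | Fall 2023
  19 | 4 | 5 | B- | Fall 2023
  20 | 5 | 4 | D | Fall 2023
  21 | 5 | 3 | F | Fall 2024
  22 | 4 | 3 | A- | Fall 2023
SELECT name, year FROM students WHERE year >= (SELECT MAX(year) FROM students)

Execution result:
name | year
Eve Smith | 4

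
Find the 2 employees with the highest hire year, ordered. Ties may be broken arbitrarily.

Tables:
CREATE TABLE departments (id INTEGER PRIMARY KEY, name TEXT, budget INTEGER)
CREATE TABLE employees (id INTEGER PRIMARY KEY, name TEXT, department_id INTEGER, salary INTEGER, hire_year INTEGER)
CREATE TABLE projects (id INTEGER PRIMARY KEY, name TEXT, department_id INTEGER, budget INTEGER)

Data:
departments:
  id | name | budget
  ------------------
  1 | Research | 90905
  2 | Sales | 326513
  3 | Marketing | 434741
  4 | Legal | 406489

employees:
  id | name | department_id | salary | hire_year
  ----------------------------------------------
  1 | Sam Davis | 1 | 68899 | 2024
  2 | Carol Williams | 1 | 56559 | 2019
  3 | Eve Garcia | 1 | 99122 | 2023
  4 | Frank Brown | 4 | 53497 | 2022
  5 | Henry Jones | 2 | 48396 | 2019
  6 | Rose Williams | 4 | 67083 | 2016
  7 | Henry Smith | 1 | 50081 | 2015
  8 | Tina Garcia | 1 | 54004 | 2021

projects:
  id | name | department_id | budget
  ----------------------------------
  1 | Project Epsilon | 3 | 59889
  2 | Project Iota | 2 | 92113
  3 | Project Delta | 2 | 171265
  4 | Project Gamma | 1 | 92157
SELECT name, hire_year FROM employees ORDER BY hire_year DESC LIMIT 2

Execution result:
name | hire_year
Sam Davis | 2024
Eve Garcia | 2023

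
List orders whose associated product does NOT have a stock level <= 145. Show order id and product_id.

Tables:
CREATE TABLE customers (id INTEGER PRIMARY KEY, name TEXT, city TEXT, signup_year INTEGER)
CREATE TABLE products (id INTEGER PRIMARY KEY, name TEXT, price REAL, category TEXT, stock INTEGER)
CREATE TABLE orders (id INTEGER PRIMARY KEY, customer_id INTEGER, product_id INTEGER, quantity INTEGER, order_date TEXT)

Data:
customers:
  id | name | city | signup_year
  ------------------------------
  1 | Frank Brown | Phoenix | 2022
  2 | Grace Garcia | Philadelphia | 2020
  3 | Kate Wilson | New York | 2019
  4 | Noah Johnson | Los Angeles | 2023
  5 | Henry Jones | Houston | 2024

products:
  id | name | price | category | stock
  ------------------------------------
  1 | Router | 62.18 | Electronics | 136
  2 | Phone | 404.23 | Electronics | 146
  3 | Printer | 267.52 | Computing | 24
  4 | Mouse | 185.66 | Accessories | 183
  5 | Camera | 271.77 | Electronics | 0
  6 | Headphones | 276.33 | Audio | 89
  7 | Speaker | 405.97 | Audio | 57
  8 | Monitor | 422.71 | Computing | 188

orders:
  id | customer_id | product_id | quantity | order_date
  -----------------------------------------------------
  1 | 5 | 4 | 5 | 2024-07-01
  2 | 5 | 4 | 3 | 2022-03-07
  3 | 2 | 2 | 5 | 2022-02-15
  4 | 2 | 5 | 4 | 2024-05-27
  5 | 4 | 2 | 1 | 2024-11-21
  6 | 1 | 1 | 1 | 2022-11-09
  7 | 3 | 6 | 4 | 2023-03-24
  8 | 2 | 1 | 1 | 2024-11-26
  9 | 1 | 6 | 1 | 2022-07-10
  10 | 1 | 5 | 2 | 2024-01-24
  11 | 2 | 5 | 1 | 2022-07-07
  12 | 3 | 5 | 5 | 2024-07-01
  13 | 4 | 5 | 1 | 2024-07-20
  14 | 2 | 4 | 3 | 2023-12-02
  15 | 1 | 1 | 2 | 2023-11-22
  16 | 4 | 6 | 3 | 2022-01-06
SELECT id, product_id FROM orders WHERE product_id NOT IN (SELECT id FROM products WHERE stock <= 145)

Execution result:
id | product_id
1 | 4
2 | 4
3 | 2
5 | 2
14 | 4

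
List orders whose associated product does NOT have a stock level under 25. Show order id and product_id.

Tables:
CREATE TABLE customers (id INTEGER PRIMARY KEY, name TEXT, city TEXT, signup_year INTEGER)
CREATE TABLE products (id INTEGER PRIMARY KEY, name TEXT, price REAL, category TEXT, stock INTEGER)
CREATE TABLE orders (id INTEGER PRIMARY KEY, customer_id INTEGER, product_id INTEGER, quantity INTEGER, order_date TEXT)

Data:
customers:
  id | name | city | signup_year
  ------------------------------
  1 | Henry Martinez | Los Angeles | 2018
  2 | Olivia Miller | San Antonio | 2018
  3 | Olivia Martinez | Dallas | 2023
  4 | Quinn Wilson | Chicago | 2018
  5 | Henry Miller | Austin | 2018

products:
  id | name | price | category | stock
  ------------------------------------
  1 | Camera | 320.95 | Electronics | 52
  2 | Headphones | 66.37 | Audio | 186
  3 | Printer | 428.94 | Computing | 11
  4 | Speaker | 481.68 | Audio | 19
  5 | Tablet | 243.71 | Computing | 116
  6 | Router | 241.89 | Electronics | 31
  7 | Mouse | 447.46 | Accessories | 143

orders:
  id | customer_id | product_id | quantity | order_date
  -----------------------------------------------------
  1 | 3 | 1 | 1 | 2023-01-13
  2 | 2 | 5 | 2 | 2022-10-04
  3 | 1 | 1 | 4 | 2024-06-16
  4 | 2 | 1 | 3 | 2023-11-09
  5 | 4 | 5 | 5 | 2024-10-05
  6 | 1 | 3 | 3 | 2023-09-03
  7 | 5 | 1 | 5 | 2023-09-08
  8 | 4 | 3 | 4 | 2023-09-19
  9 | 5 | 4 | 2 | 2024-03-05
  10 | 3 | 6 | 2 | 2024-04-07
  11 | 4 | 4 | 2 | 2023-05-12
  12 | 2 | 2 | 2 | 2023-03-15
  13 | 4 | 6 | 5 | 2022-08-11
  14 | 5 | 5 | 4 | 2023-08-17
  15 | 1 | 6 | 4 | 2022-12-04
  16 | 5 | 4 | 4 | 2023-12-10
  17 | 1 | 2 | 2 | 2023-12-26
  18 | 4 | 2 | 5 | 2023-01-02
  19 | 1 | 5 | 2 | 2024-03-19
SELECT id, product_id FROM orders WHERE product_id NOT IN (SELECT id FROM products WHERE stock < 25)

Execution result:
id | product_id
1 | 1
2 | 5
3 | 1
4 | 1
5 | 5
7 | 1
10 | 6
12 | 2
13 | 6
14 | 5
15 | 6
17 | 2
18 | 2
19 | 5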